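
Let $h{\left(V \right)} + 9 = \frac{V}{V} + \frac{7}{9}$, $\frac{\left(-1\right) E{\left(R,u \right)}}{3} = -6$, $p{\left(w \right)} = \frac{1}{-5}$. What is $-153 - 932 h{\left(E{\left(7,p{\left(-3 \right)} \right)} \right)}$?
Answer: $\frac{59203}{9} \approx 6578.1$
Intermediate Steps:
$p{\left(w \right)} = - \frac{1}{5}$
$E{\left(R,u \right)} = 18$ ($E{\left(R,u \right)} = \left(-3\right) \left(-6\right) = 18$)
$h{\left(V \right)} = - \frac{65}{9}$ ($h{\left(V \right)} = -9 + \left(\frac{V}{V} + \frac{7}{9}\right) = -9 + \left(1 + 7 \cdot \frac{1}{9}\right) = -9 + \left(1 + \frac{7}{9}\right) = -9 + \frac{16}{9} = - \frac{65}{9}$)
$-153 - 932 h{\left(E{\left(7,p{\left(-3 \right)} \right)} \right)} = -153 - - \frac{60580}{9} = -153 + \frac{60580}{9} = \frac{59203}{9}$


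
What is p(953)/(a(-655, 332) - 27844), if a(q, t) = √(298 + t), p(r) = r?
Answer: -13267666/387643853 - 2859*√70/775287706 ≈ -0.034257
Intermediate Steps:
p(953)/(a(-655, 332) - 27844) = 953/(√(298 + 332) - 27844) = 953/(√630 - 27844) = 953/(3*√70 - 27844) = 953/(-27844 + 3*√70)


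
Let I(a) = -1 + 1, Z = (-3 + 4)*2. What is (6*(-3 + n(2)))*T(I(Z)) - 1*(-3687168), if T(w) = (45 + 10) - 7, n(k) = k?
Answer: 3686880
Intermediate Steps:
Z = 2 (Z = 1*2 = 2)
I(a) = 0
T(w) = 48 (T(w) = 55 - 7 = 48)
(6*(-3 + n(2)))*T(I(Z)) - 1*(-3687168) = (6*(-3 + 2))*48 - 1*(-3687168) = (6*(-1))*48 + 3687168 = -6*48 + 3687168 = -288 + 3687168 = 3686880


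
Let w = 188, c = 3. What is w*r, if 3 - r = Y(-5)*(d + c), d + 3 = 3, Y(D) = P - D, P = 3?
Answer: -3948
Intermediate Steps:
Y(D) = 3 - D
d = 0 (d = -3 + 3 = 0)
r = -21 (r = 3 - (3 - 1*(-5))*(0 + 3) = 3 - (3 + 5)*3 = 3 - 8*3 = 3 - 1*24 = 3 - 24 = -21)
w*r = 188*(-21) = -3948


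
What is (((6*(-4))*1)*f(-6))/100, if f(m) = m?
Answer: 36/25 ≈ 1.4400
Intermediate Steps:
(((6*(-4))*1)*f(-6))/100 = (((6*(-4))*1)*(-6))/100 = (-24*1*(-6))*(1/100) = -24*(-6)*(1/100) = 144*(1/100) = 36/25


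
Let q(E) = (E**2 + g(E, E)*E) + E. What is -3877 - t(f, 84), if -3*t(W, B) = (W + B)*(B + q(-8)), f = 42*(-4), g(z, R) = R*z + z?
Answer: 4747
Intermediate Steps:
g(z, R) = z + R*z
f = -168
q(E) = E + E**2 + E**2*(1 + E) (q(E) = (E**2 + (E*(1 + E))*E) + E = (E**2 + E**2*(1 + E)) + E = E + E**2 + E**2*(1 + E))
t(W, B) = -(-392 + B)*(B + W)/3 (t(W, B) = -(W + B)*(B - 8*(1 - 8 - 8*(1 - 8)))/3 = -(B + W)*(B - 8*(1 - 8 - 8*(-7)))/3 = -(B + W)*(B - 8*(1 - 8 + 56))/3 = -(B + W)*(B - 8*49)/3 = -(B + W)*(B - 392)/3 = -(B + W)*(-392 + B)/3 = -(-392 + B)*(B + W)/3)
-3877 - t(f, 84) = -3877 - (-1/3*84**2 + (392/3)*84 + (392/3)*(-168) - 1/3*84*(-168)) = -3877 - (-1/3*7056 + 10976 - 21952 + 4704) = -3877 - (-2352 + 10976 - 21952 + 4704) = -3877 - 1*(-8624) = -3877 + 8624 = 4747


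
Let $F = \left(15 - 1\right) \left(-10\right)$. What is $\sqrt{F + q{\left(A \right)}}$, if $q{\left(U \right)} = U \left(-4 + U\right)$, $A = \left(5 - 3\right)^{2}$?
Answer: $2 i \sqrt{35} \approx 11.832 i$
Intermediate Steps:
$A = 4$ ($A = 2^{2} = 4$)
$F = -140$ ($F = 14 \left(-10\right) = -140$)
$\sqrt{F + q{\left(A \right)}} = \sqrt{-140 + 4 \left(-4 + 4\right)} = \sqrt{-140 + 4 \cdot 0} = \sqrt{-140 + 0} = \sqrt{-140} = 2 i \sqrt{35}$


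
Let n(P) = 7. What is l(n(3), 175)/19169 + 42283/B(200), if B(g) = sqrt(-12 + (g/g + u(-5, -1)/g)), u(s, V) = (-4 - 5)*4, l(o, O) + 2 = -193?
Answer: -195/19169 - 211415*I*sqrt(1118)/559 ≈ -0.010173 - 12646.0*I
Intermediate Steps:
l(o, O) = -195 (l(o, O) = -2 - 193 = -195)
u(s, V) = -36 (u(s, V) = -9*4 = -36)
B(g) = sqrt(-11 - 36/g) (B(g) = sqrt(-12 + (g/g - 36/g)) = sqrt(-12 + (1 - 36/g)) = sqrt(-11 - 36/g))
l(n(3), 175)/19169 + 42283/B(200) = -195/19169 + 42283/(sqrt(-11 - 36/200)) = -195*1/19169 + 42283/(sqrt(-11 - 36*1/200)) = -195/19169 + 42283/(sqrt(-11 - 9/50)) = -195/19169 + 42283/(sqrt(-559/50)) = -195/19169 + 42283/((I*sqrt(1118)/10)) = -195/19169 + 42283*(-5*I*sqrt(1118)/559) = -195/19169 - 211415*I*sqrt(1118)/559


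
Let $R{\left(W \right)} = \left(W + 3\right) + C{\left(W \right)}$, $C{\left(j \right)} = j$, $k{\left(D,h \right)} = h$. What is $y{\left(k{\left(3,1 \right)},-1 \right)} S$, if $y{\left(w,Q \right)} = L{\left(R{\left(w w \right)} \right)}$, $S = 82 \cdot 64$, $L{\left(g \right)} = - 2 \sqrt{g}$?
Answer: $- 10496 \sqrt{5} \approx -23470.0$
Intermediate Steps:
$R{\left(W \right)} = 3 + 2 W$ ($R{\left(W \right)} = \left(W + 3\right) + W = \left(3 + W\right) + W = 3 + 2 W$)
$S = 5248$
$y{\left(w,Q \right)} = - 2 \sqrt{3 + 2 w^{2}}$ ($y{\left(w,Q \right)} = - 2 \sqrt{3 + 2 w w} = - 2 \sqrt{3 + 2 w^{2}}$)
$y{\left(k{\left(3,1 \right)},-1 \right)} S = - 2 \sqrt{3 + 2 \cdot 1^{2}} \cdot 5248 = - 2 \sqrt{3 + 2 \cdot 1} \cdot 5248 = - 2 \sqrt{3 + 2} \cdot 5248 = - 2 \sqrt{5} \cdot 5248 = - 10496 \sqrt{5}$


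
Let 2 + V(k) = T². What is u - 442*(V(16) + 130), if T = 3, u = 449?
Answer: -60105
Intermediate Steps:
V(k) = 7 (V(k) = -2 + 3² = -2 + 9 = 7)
u - 442*(V(16) + 130) = 449 - 442*(7 + 130) = 449 - 442*137 = 449 - 60554 = -60105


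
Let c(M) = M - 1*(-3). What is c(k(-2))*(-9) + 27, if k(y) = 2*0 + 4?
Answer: -36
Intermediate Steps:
k(y) = 4 (k(y) = 0 + 4 = 4)
c(M) = 3 + M (c(M) = M + 3 = 3 + M)
c(k(-2))*(-9) + 27 = (3 + 4)*(-9) + 27 = 7*(-9) + 27 = -63 + 27 = -36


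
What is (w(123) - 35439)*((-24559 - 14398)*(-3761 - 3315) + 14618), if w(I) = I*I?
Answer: -5598946048500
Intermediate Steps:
w(I) = I²
(w(123) - 35439)*((-24559 - 14398)*(-3761 - 3315) + 14618) = (123² - 35439)*((-24559 - 14398)*(-3761 - 3315) + 14618) = (15129 - 35439)*(-38957*(-7076) + 14618) = -20310*(275659732 + 14618) = -20310*275674350 = -5598946048500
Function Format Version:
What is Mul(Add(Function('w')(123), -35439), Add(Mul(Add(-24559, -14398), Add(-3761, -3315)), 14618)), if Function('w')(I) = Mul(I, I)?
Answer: -5598946048500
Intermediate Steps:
Function('w')(I) = Pow(I, 2)
Mul(Add(Function('w')(123), -35439), Add(Mul(Add(-24559, -14398), Add(-3761, -3315)), 14618)) = Mul(Add(Pow(123, 2), -35439), Add(Mul(Add(-24559, -14398), Add(-3761, -3315)), 14618)) = Mul(Add(15129, -35439), Add(Mul(-38957, -7076), 14618)) = Mul(-20310, Add(275659732, 14618)) = Mul(-20310, 275674350) = -5598946048500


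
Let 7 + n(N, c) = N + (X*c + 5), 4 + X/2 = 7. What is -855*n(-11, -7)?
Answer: 47025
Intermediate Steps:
X = 6 (X = -8 + 2*7 = -8 + 14 = 6)
n(N, c) = -2 + N + 6*c (n(N, c) = -7 + (N + (6*c + 5)) = -7 + (N + (5 + 6*c)) = -7 + (5 + N + 6*c) = -2 + N + 6*c)
-855*n(-11, -7) = -855*(-2 - 11 + 6*(-7)) = -855*(-2 - 11 - 42) = -855*(-55) = 47025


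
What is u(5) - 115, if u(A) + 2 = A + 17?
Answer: -95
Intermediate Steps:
u(A) = 15 + A (u(A) = -2 + (A + 17) = -2 + (17 + A) = 15 + A)
u(5) - 115 = (15 + 5) - 115 = 20 - 115 = -95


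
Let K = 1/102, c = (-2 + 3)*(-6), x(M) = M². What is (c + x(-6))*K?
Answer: 5/17 ≈ 0.29412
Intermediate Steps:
c = -6 (c = 1*(-6) = -6)
K = 1/102 ≈ 0.0098039
(c + x(-6))*K = (-6 + (-6)²)*(1/102) = (-6 + 36)*(1/102) = 30*(1/102) = 5/17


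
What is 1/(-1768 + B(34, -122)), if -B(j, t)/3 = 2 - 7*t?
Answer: -1/4336 ≈ -0.00023063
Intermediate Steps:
B(j, t) = -6 + 21*t (B(j, t) = -3*(2 - 7*t) = -6 + 21*t)
1/(-1768 + B(34, -122)) = 1/(-1768 + (-6 + 21*(-122))) = 1/(-1768 + (-6 - 2562)) = 1/(-1768 - 2568) = 1/(-4336) = -1/4336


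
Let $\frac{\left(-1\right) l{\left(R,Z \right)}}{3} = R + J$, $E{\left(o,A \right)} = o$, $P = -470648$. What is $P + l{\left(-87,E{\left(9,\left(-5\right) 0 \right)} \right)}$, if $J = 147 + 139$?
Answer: $-471245$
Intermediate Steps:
$J = 286$
$l{\left(R,Z \right)} = -858 - 3 R$ ($l{\left(R,Z \right)} = - 3 \left(R + 286\right) = - 3 \left(286 + R\right) = -858 - 3 R$)
$P + l{\left(-87,E{\left(9,\left(-5\right) 0 \right)} \right)} = -470648 - 597 = -471245$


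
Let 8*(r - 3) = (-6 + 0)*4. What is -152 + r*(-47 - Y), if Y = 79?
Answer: -152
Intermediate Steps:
r = 0 (r = 3 + ((-6 + 0)*4)/8 = 3 + (-6*4)/8 = 3 + (1/8)*(-24) = 3 - 3 = 0)
-152 + r*(-47 - Y) = -152 + 0*(-47 - 1*79) = -152 + 0*(-47 - 79) = -152 + 0*(-126) = -152 + 0 = -152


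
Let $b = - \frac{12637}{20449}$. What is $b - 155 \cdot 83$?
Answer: $- \frac{263089022}{20449} \approx -12866.0$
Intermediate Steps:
$b = - \frac{12637}{20449}$ ($b = \left(-12637\right) \frac{1}{20449} = - \frac{12637}{20449} \approx -0.61798$)
$b - 155 \cdot 83 = - \frac{12637}{20449} - 155 \cdot 83 = - \frac{12637}{20449} - 12865 = - \frac{263089022}{20449}$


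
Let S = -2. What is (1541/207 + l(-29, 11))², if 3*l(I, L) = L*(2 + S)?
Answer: 4489/81 ≈ 55.420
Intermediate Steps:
l(I, L) = 0 (l(I, L) = (L*(2 - 2))/3 = (L*0)/3 = (⅓)*0 = 0)
(1541/207 + l(-29, 11))² = (1541/207 + 0)² = (1541*(1/207) + 0)² = (67/9 + 0)² = (67/9)² = 4489/81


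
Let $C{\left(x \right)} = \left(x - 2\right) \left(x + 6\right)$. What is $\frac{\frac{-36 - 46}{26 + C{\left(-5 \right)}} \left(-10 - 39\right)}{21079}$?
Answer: $\frac{4018}{400501} \approx 0.010032$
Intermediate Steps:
$C{\left(x \right)} = \left(-2 + x\right) \left(6 + x\right)$
$\frac{\frac{-36 - 46}{26 + C{\left(-5 \right)}} \left(-10 - 39\right)}{21079} = \frac{\frac{-36 - 46}{26 + \left(-12 + \left(-5\right)^{2} + 4 \left(-5\right)\right)} \left(-10 - 39\right)}{21079} = - \frac{82}{26 - 7} \left(-49\right) \frac{1}{21079} = - \frac{82}{19} \left(-49\right) \frac{1}{21079} = \left(-82\right) \frac{1}{19} \left(-49\right) \frac{1}{21079} = \left(- \frac{82}{19}\right) \left(-49\right) \frac{1}{21079} = \frac{4018}{19} \cdot \frac{1}{21079} = \frac{4018}{400501}$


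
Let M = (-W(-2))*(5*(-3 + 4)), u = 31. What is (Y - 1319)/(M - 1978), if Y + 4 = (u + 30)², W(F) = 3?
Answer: -2398/1993 ≈ -1.2032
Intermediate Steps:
Y = 3717 (Y = -4 + (31 + 30)² = -4 + 61² = -4 + 3721 = 3717)
M = -15 (M = (-1*3)*(5*(-3 + 4)) = -15 ≈ -15.000)
(Y - 1319)/(M - 1978) = (3717 - 1319)/(-15 - 1978) = 2398/(-1993) = 2398*(-1/1993) = -2398/1993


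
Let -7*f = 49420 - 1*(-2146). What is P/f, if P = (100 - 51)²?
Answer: -16807/51566 ≈ -0.32593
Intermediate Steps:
f = -51566/7 (f = -(49420 - 1*(-2146))/7 = -(49420 + 2146)/7 = -⅐*51566 = -51566/7 ≈ -7366.6)
P = 2401 (P = 49² = 2401)
P/f = 2401/(-51566/7) = 2401*(-7/51566) = -16807/51566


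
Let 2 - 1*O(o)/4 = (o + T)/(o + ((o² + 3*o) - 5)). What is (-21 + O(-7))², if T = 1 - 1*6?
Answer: 100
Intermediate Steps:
T = -5 (T = 1 - 6 = -5)
O(o) = 8 - 4*(-5 + o)/(-5 + o² + 4*o) (O(o) = 8 - 4*(o - 5)/(o + ((o² + 3*o) - 5)) = 8 - 4*(-5 + o)/(o + (-5 + o² + 3*o)) = 8 - 4*(-5 + o)/(-5 + o² + 4*o))
(-21 + O(-7))² = (-21 + 4*(-5 + 2*(-7)² + 7*(-7))/(-5 + (-7)² + 4*(-7)))² = (-21 + 4*(-5 + 2*49 - 49)/(-5 + 49 - 28))² = (-21 + 4*(-5 + 98 - 49)/16)² = (-21 + 4*(1/16)*44)² = (-21 + 11)² = (-10)² = 100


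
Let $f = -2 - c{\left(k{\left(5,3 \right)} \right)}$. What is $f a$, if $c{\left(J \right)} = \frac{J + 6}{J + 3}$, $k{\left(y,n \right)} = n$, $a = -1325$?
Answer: $\frac{9275}{2} \approx 4637.5$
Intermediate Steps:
$c{\left(J \right)} = \frac{6 + J}{3 + J}$
$f = - \frac{7}{2}$ ($f = -2 - \frac{6 + 3}{3 + 3} = -2 - \frac{1}{6} \cdot 9 = -2 - \frac{3}{2} = - \frac{7}{2} \approx -3.5$)
$f a = \left(- \frac{7}{2}\right) \left(-1325\right) = \frac{9275}{2}$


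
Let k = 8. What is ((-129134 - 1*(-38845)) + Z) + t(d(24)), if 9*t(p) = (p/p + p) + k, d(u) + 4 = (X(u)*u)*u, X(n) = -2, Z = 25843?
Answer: -581161/9 ≈ -64573.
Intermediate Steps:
d(u) = -4 - 2*u² (d(u) = -4 + (-2*u)*u = -4 - 2*u²)
t(p) = 1 + p/9 (t(p) = ((p/p + p) + 8)/9 = ((1 + p) + 8)/9 = (9 + p)/9 = 1 + p/9)
((-129134 - 1*(-38845)) + Z) + t(d(24)) = ((-129134 - 1*(-38845)) + 25843) + (1 + (-4 - 2*24²)/9) = ((-129134 + 38845) + 25843) + (1 + (-4 - 2*576)/9) = (-90289 + 25843) + (1 + (-4 - 1152)/9) = -64446 + (1 + (⅑)*(-1156)) = -64446 + (1 - 1156/9) = -64446 - 1147/9 = -581161/9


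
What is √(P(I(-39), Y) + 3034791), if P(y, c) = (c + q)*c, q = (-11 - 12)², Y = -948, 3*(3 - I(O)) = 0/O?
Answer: √3432003 ≈ 1852.6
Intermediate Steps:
I(O) = 3 (I(O) = 3 - 0/O = 3 - ⅓*0 = 3 + 0 = 3)
q = 529 (q = (-23)² = 529)
P(y, c) = c*(529 + c) (P(y, c) = (c + 529)*c = (529 + c)*c = c*(529 + c))
√(P(I(-39), Y) + 3034791) = √(-948*(529 - 948) + 3034791) = √(-948*(-419) + 3034791) = √(397212 + 3034791) = √3432003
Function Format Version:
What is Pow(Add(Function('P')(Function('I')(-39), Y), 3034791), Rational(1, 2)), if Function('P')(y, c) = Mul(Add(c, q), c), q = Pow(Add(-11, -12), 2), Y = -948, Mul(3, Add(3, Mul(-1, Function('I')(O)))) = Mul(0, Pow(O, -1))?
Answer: Pow(3432003, Rational(1, 2)) ≈ 1852.6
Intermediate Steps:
Function('I')(O) = 3 (Function('I')(O) = Add(3, Mul(Rational(-1, 3), Mul(0, Pow(O, -1)))) = Add(3, Mul(Rational(-1, 3), 0)) = Add(3, 0) = 3)
q = 529 (q = Pow(-23, 2) = 529)
Function('P')(y, c) = Mul(c, Add(529, c)) (Function('P')(y, c) = Mul(Add(c, 529), c) = Mul(Add(529, c), c) = Mul(c, Add(529, c)))
Pow(Add(Function('P')(Function('I')(-39), Y), 3034791), Rational(1, 2)) = Pow(Add(Mul(-948, Add(529, -948)), 3034791), Rational(1, 2)) = Pow(Add(Mul(-948, -419), 3034791), Rational(1, 2)) = Pow(Add(397212, 3034791), Rational(1, 2)) = Pow(3432003, Rational(1, 2))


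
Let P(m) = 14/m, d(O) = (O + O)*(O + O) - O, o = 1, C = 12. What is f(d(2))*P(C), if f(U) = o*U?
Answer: 49/3 ≈ 16.333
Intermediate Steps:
d(O) = -O + 4*O² (d(O) = (2*O)*(2*O) - O = 4*O² - O = -O + 4*O²)
f(U) = U (f(U) = 1*U = U)
f(d(2))*P(C) = (2*(-1 + 4*2))*(14/12) = (2*(-1 + 8))*(14*(1/12)) = (2*7)*(7/6) = 14*(7/6) = 49/3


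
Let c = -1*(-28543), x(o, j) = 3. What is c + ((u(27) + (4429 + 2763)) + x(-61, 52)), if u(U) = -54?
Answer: 35684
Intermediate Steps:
c = 28543
c + ((u(27) + (4429 + 2763)) + x(-61, 52)) = 28543 + ((-54 + (4429 + 2763)) + 3) = 28543 + ((-54 + 7192) + 3) = 28543 + (7138 + 3) = 28543 + 7141 = 35684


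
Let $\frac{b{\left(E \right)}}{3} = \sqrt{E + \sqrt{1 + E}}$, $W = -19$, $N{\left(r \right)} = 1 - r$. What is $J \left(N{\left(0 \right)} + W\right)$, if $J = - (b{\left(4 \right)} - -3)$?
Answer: $54 + 54 \sqrt{4 + \sqrt{5}} \approx 188.85$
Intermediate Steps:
$b{\left(E \right)} = 3 \sqrt{E + \sqrt{1 + E}}$
$J = -3 - 3 \sqrt{4 + \sqrt{5}}$ ($J = - (3 \sqrt{4 + \sqrt{1 + 4}} - -3) = - (3 \sqrt{4 + \sqrt{5}} + 3) = - (3 + 3 \sqrt{4 + \sqrt{5}}) = -3 - 3 \sqrt{4 + \sqrt{5}} \approx -10.492$)
$J \left(N{\left(0 \right)} + W\right) = \left(-3 - 3 \sqrt{4 + \sqrt{5}}\right) \left(\left(1 - 0\right) - 19\right) = \left(-3 - 3 \sqrt{4 + \sqrt{5}}\right) \left(\left(1 + 0\right) - 19\right) = \left(-3 - 3 \sqrt{4 + \sqrt{5}}\right) \left(1 - 19\right) = \left(-3 - 3 \sqrt{4 + \sqrt{5}}\right) \left(-18\right) = 54 + 54 \sqrt{4 + \sqrt{5}}$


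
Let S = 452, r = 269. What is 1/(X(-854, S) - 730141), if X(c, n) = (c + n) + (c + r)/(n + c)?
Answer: -134/97892567 ≈ -1.3688e-6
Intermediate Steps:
X(c, n) = c + n + (269 + c)/(c + n) (X(c, n) = (c + n) + (c + 269)/(n + c) = (c + n) + (269 + c)/(c + n) = c + n + (269 + c)/(c + n))
1/(X(-854, S) - 730141) = 1/((269 - 854 + (-854)² + 452² + 2*(-854)*452)/(-854 + 452) - 730141) = 1/((269 - 854 + 729316 + 204304 - 772016)/(-402) - 730141) = 1/(-1/402*161019 - 730141) = 1/(-53673/134 - 730141) = 1/(-97892567/134) = -134/97892567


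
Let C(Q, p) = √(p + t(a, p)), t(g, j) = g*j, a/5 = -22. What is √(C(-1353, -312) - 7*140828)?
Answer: √(-985796 + 2*√8502) ≈ 992.78*I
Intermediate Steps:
a = -110 (a = 5*(-22) = -110)
C(Q, p) = √109*√(-p) (C(Q, p) = √(p - 110*p) = √(-109*p) = √109*√(-p))
√(C(-1353, -312) - 7*140828) = √(√109*√(-1*(-312)) - 7*140828) = √(√109*√312 - 985796) = √(√109*(2*√78) - 985796) = √(2*√8502 - 985796) = √(-985796 + 2*√8502)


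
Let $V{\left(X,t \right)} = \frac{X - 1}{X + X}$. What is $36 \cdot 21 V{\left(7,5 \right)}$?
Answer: $324$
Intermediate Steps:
$V{\left(X,t \right)} = \frac{-1 + X}{2 X}$
$36 \cdot 21 V{\left(7,5 \right)} = 36 \cdot 21 \frac{-1 + 7}{2 \cdot 7} = 756 \cdot \frac{1}{2} \cdot \frac{1}{7} \cdot 6 = 756 \cdot \frac{3}{7} = 324$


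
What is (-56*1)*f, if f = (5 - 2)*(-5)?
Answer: 840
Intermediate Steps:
f = -15 (f = 3*(-5) = -15)
(-56*1)*f = -56*1*(-15) = -56*(-15) = 840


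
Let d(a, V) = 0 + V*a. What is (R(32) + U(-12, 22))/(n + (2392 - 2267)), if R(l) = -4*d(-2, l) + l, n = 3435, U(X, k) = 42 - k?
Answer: 77/890 ≈ 0.086517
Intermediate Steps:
d(a, V) = V*a
R(l) = 9*l (R(l) = -4*l*(-2) + l = -(-8)*l + l = 8*l + l = 9*l)
(R(32) + U(-12, 22))/(n + (2392 - 2267)) = (9*32 + (42 - 1*22))/(3435 + (2392 - 2267)) = (288 + (42 - 22))/(3435 + 125) = (288 + 20)/3560 = 308*(1/3560) = 77/890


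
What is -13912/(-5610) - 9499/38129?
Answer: 34082947/15278835 ≈ 2.2307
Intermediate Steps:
-13912/(-5610) - 9499/38129 = -13912*(-1/5610) - 9499*1/38129 = 6956/2805 - 1357/5447 = 34082947/15278835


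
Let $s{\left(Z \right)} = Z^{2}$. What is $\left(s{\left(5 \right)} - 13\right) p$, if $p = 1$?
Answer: $12$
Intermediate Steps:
$\left(s{\left(5 \right)} - 13\right) p = \left(5^{2} - 13\right) 1 = \left(25 - 13\right) 1 = 12 \cdot 1 = 12$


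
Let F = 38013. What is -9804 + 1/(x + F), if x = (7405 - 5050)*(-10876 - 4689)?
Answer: -358998577849/36617562 ≈ -9804.0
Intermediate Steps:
x = -36655575 (x = 2355*(-15565) = -36655575)
-9804 + 1/(x + F) = -9804 + 1/(-36655575 + 38013) = -9804 + 1/(-36617562) = -9804 - 1/36617562 = -358998577849/36617562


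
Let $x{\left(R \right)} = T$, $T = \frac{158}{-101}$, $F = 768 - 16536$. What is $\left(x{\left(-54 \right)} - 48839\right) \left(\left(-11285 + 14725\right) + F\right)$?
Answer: $\frac{60812754216}{101} \approx 6.0211 \cdot 10^{8}$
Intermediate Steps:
$F = -15768$ ($F = 768 - 16536 = -15768$)
$T = - \frac{158}{101}$ ($T = 158 \left(- \frac{1}{101}\right) = - \frac{158}{101} \approx -1.5644$)
$x{\left(R \right)} = - \frac{158}{101}$
$\left(x{\left(-54 \right)} - 48839\right) \left(\left(-11285 + 14725\right) + F\right) = \left(- \frac{158}{101} - 48839\right) \left(\left(-11285 + 14725\right) - 15768\right) = - \frac{4932897 \left(3440 - 15768\right)}{101} = \left(- \frac{4932897}{101}\right) \left(-12328\right) = \frac{60812754216}{101}$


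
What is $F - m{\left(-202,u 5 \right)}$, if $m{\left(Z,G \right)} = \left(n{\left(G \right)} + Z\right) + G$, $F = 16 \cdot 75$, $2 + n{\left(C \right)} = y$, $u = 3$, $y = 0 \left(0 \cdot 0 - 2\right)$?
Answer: $1389$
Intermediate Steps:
$y = 0$ ($y = 0 \left(0 - 2\right) = 0 \left(-2\right) = 0$)
$n{\left(C \right)} = -2$ ($n{\left(C \right)} = -2 + 0 = -2$)
$F = 1200$
$m{\left(Z,G \right)} = -2 + G + Z$ ($m{\left(Z,G \right)} = \left(-2 + Z\right) + G = -2 + G + Z$)
$F - m{\left(-202,u 5 \right)} = 1200 - \left(-2 + 3 \cdot 5 - 202\right) = 1200 - \left(-2 + 15 - 202\right) = 1200 - -189 = 1200 + 189 = 1389$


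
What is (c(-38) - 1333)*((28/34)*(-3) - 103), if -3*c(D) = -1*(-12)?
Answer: 2397241/17 ≈ 1.4101e+5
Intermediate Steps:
c(D) = -4 (c(D) = -(-1)*(-12)/3 = -⅓*12 = -4)
(c(-38) - 1333)*((28/34)*(-3) - 103) = (-4 - 1333)*((28/34)*(-3) - 103) = -1337*((28*(1/34))*(-3) - 103) = -1337*((14/17)*(-3) - 103) = -1337*(-42/17 - 103) = -1337*(-1793/17) = 2397241/17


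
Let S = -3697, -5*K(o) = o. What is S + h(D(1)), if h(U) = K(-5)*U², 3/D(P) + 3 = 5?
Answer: -14779/4 ≈ -3694.8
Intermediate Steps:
K(o) = -o/5
D(P) = 3/2 (D(P) = 3/(-3 + 5) = 3/2)
h(U) = U² (h(U) = (-⅕*(-5))*U² = 1*U² = U²)
S + h(D(1)) = -3697 + (3/2)² = -3697 + 9/4 = -14779/4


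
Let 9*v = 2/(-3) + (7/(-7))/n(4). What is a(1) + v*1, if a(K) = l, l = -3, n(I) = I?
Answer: -335/108 ≈ -3.1019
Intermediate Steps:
a(K) = -3
v = -11/108 (v = (2/(-3) + (7/(-7))/4)/9 = (2*(-⅓) + (7*(-⅐))*(¼))/9 = (-⅔ - 1*¼)/9 = (-⅔ - ¼)/9 = (⅑)*(-11/12) = -11/108 ≈ -0.10185)
a(1) + v*1 = -3 - 11/108*1 = -3 - 11/108 = -335/108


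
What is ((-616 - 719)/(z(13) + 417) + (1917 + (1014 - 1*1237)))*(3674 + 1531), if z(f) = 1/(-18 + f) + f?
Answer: 18913569855/2149 ≈ 8.8011e+6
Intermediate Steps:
z(f) = f + 1/(-18 + f)
((-616 - 719)/(z(13) + 417) + (1917 + (1014 - 1*1237)))*(3674 + 1531) = ((-616 - 719)/((1 + 13**2 - 18*13)/(-18 + 13) + 417) + (1917 + (1014 - 1*1237)))*(3674 + 1531) = (-1335/((1 + 169 - 234)/(-5) + 417) + (1917 + (1014 - 1237)))*5205 = (-1335/(-1/5*(-64) + 417) + (1917 - 223))*5205 = (-1335/(64/5 + 417) + 1694)*5205 = (-1335/2149/5 + 1694)*5205 = (-1335*5/2149 + 1694)*5205 = (-6675/2149 + 1694)*5205 = (3633731/2149)*5205 = 18913569855/2149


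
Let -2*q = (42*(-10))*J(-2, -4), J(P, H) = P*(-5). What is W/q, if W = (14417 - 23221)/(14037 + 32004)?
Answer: -2201/24171525 ≈ -9.1058e-5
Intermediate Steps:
W = -8804/46041 ≈ -0.19122
J(P, H) = -5*P
q = 2100 (q = -42*(-10)*(-5*(-2))/2 = -(-210)*10 = -½*(-4200) = 2100)
W/q = -8804/46041/2100 = -8804/46041*1/2100 = -2201/24171525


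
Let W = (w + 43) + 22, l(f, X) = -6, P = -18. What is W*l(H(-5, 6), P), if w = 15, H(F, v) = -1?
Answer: -480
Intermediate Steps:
W = 80 (W = (15 + 43) + 22 = 58 + 22 = 80)
W*l(H(-5, 6), P) = 80*(-6) = -480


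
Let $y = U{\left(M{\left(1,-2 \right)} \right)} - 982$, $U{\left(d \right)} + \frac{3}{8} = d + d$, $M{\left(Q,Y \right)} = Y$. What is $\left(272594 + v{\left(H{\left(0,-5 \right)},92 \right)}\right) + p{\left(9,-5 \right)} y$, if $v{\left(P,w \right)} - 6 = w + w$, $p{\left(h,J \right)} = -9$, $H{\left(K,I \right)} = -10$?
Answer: $\frac{2253291}{8} \approx 2.8166 \cdot 10^{5}$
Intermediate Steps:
$v{\left(P,w \right)} = 6 + 2 w$ ($v{\left(P,w \right)} = 6 + \left(w + w\right) = 6 + 2 w$)
$U{\left(d \right)} = - \frac{3}{8} + 2 d$ ($U{\left(d \right)} = - \frac{3}{8} + \left(d + d\right) = - \frac{3}{8} + 2 d$)
$y = - \frac{7891}{8}$ ($y = \left(- \frac{3}{8} + 2 \left(-2\right)\right) - 982 = \left(- \frac{3}{8} - 4\right) - 982 = - \frac{35}{8} - 982 = - \frac{7891}{8} \approx -986.38$)
$\left(272594 + v{\left(H{\left(0,-5 \right)},92 \right)}\right) + p{\left(9,-5 \right)} y = \left(272594 + \left(6 + 2 \cdot 92\right)\right) - - \frac{71019}{8} = \left(272594 + \left(6 + 184\right)\right) + \frac{71019}{8} = \left(272594 + 190\right) + \frac{71019}{8} = 272784 + \frac{71019}{8} = \frac{2253291}{8}$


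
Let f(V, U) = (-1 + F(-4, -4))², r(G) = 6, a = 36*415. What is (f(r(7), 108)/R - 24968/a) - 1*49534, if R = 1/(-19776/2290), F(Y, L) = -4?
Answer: -42553261028/855315 ≈ -49752.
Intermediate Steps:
a = 14940
R = -1145/9888 (R = 1/(-19776*1/2290) = 1/(-9888/1145) = -1145/9888 ≈ -0.11580)
f(V, U) = 25 (f(V, U) = (-1 - 4)² = (-5)² = 25)
(f(r(7), 108)/R - 24968/a) - 1*49534 = (25/(-1145/9888) - 24968/14940) - 1*49534 = (25*(-9888/1145) - 24968*1/14940) - 49534 = (-49440/229 - 6242/3735) - 49534 = -186087818/855315 - 49534 = -42553261028/855315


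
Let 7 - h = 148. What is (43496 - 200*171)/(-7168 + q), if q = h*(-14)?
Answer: -664/371 ≈ -1.7898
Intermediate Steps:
h = -141 (h = 7 - 1*148 = 7 - 148 = -141)
q = 1974 (q = -141*(-14) = 1974)
(43496 - 200*171)/(-7168 + q) = (43496 - 200*171)/(-7168 + 1974) = (43496 - 34200)/(-5194) = 9296*(-1/5194) = -664/371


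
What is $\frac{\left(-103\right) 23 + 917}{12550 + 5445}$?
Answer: $- \frac{1452}{17995} \approx -0.080689$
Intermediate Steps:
$\frac{\left(-103\right) 23 + 917}{12550 + 5445} = \frac{-2369 + 917}{17995} = \left(-1452\right) \frac{1}{17995} = - \frac{1452}{17995}$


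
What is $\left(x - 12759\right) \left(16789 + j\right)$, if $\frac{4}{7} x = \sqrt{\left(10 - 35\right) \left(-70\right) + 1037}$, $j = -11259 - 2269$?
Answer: $-41607099 + \frac{22827 \sqrt{2787}}{4} \approx -4.1306 \cdot 10^{7}$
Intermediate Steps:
$j = -13528$ ($j = -11259 - 2269 = -13528$)
$x = \frac{7 \sqrt{2787}}{4}$ ($x = \frac{7 \sqrt{\left(10 - 35\right) \left(-70\right) + 1037}}{4} = \frac{7 \sqrt{\left(-25\right) \left(-70\right) + 1037}}{4} = \frac{7 \sqrt{1750 + 1037}}{4} = \frac{7 \sqrt{2787}}{4} \approx 92.386$)
$\left(x - 12759\right) \left(16789 + j\right) = \left(\frac{7 \sqrt{2787}}{4} - 12759\right) \left(16789 - 13528\right) = \left(-12759 + \frac{7 \sqrt{2787}}{4}\right) 3261 = -41607099 + \frac{22827 \sqrt{2787}}{4}$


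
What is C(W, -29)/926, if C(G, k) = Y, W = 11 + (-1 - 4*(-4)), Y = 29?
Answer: 29/926 ≈ 0.031317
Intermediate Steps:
W = 26 (W = 11 + (-1 + 16) = 11 + 15 = 26)
C(G, k) = 29
C(W, -29)/926 = 29/926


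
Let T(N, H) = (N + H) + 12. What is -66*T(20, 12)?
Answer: -2904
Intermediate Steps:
T(N, H) = 12 + H + N (T(N, H) = (H + N) + 12 = 12 + H + N)
-66*T(20, 12) = -66*(12 + 12 + 20) = -66*44 = -2904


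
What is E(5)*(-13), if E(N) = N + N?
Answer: -130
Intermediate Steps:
E(N) = 2*N
E(5)*(-13) = (2*5)*(-13) = 10*(-13) = -130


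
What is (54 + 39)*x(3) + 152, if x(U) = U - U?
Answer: 152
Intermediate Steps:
x(U) = 0
(54 + 39)*x(3) + 152 = (54 + 39)*0 + 152 = 93*0 + 152 = 0 + 152 = 152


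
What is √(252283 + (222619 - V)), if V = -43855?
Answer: 19*√1437 ≈ 720.25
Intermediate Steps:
√(252283 + (222619 - V)) = √(252283 + (222619 - 1*(-43855))) = √(252283 + (222619 + 43855)) = √(252283 + 266474) = √518757 = 19*√1437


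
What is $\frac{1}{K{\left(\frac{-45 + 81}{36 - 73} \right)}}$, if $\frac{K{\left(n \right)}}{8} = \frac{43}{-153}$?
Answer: $- \frac{153}{344} \approx -0.44477$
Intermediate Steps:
$K{\left(n \right)} = - \frac{344}{153}$ ($K{\left(n \right)} = 8 \frac{43}{-153} = 8 \cdot 43 \left(- \frac{1}{153}\right) = 8 \left(- \frac{43}{153}\right) = - \frac{344}{153}$)
$\frac{1}{K{\left(\frac{-45 + 81}{36 - 73} \right)}} = \frac{1}{- \frac{344}{153}} = - \frac{153}{344}$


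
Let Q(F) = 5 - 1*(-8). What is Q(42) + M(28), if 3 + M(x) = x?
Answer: 38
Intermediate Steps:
Q(F) = 13 (Q(F) = 5 + 8 = 13)
M(x) = -3 + x
Q(42) + M(28) = 13 + (-3 + 28) = 13 + 25 = 38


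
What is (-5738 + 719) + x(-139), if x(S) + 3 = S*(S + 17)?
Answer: 11936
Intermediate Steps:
x(S) = -3 + S*(17 + S) (x(S) = -3 + S*(S + 17) = -3 + S*(17 + S))
(-5738 + 719) + x(-139) = (-5738 + 719) + (-3 + (-139)**2 + 17*(-139)) = -5019 + (-3 + 19321 - 2363) = -5019 + 16955 = 11936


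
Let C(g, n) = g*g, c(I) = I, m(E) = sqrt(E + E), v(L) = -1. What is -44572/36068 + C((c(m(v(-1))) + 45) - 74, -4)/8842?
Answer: -90961143/79728314 - 29*I*sqrt(2)/4421 ≈ -1.1409 - 0.0092767*I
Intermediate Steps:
m(E) = sqrt(2)*sqrt(E) (m(E) = sqrt(2*E) = sqrt(2)*sqrt(E))
C(g, n) = g**2
-44572/36068 + C((c(m(v(-1))) + 45) - 74, -4)/8842 = -44572/36068 + ((sqrt(2)*sqrt(-1) + 45) - 74)**2/8842 = -44572*1/36068 + ((sqrt(2)*I + 45) - 74)**2*(1/8842) = -11143/9017 + ((I*sqrt(2) + 45) - 74)**2*(1/8842) = -11143/9017 + ((45 + I*sqrt(2)) - 74)**2*(1/8842) = -11143/9017 + (-29 + I*sqrt(2))**2*(1/8842) = -11143/9017 + (-29 + I*sqrt(2))**2/8842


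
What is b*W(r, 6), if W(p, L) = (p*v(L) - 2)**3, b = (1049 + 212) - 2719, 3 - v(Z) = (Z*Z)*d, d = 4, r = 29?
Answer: 99826527082518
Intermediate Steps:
v(Z) = 3 - 4*Z**2 (v(Z) = 3 - Z*Z*4 = 3 - Z**2*4 = 3 - 4*Z**2)
b = -1458 (b = 1261 - 2719 = -1458)
W(p, L) = (-2 + p*(3 - 4*L**2))**3 (W(p, L) = (p*(3 - 4*L**2) - 2)**3 = (-2 + p*(3 - 4*L**2))**3)
b*W(r, 6) = -(-1458)*(2 + 29*(-3 + 4*6**2))**3 = -(-1458)*(2 + 29*(-3 + 4*36))**3 = -(-1458)*(2 + 29*(-3 + 144))**3 = -(-1458)*(2 + 29*141)**3 = -(-1458)*(2 + 4089)**3 = -(-1458)*4091**3 = -(-1458)*68468125571 = -1458*(-68468125571) = 99826527082518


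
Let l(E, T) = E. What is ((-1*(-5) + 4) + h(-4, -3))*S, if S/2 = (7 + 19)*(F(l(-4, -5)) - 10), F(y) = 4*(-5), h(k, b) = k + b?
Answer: -3120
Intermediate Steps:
h(k, b) = b + k
F(y) = -20
S = -1560 (S = 2*((7 + 19)*(-20 - 10)) = 2*(26*(-30)) = 2*(-780) = -1560)
((-1*(-5) + 4) + h(-4, -3))*S = ((-1*(-5) + 4) + (-3 - 4))*(-1560) = ((5 + 4) - 7)*(-1560) = (9 - 7)*(-1560) = 2*(-1560) = -3120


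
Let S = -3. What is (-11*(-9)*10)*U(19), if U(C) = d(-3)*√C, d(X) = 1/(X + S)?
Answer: -165*√19 ≈ -719.22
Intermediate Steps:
d(X) = 1/(-3 + X) (d(X) = 1/(X - 3) = 1/(-3 + X))
U(C) = -√C/6 (U(C) = √C/(-3 - 3) = √C/(-6) = -√C/6)
(-11*(-9)*10)*U(19) = (-11*(-9)*10)*(-√19/6) = (99*10)*(-√19/6) = 990*(-√19/6) = -165*√19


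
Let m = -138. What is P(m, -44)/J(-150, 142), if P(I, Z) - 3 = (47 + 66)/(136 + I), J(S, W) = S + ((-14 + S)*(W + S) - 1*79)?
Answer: -107/2166 ≈ -0.049400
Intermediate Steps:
J(S, W) = -79 + S + (-14 + S)*(S + W) (J(S, W) = S + ((-14 + S)*(S + W) - 79) = S + (-79 + (-14 + S)*(S + W)) = -79 + S + (-14 + S)*(S + W))
P(I, Z) = 3 + 113/(136 + I) (P(I, Z) = 3 + (47 + 66)/(136 + I) = 3 + 113/(136 + I))
P(m, -44)/J(-150, 142) = ((521 + 3*(-138))/(136 - 138))/(-79 + (-150)² - 14*142 - 13*(-150) - 150*142) = ((521 - 414)/(-2))/(-79 + 22500 - 1988 + 1950 - 21300) = -½*107/1083 = -107/2*1/1083 = -107/2166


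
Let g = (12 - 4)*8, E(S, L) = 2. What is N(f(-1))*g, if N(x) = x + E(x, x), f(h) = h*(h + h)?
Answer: 256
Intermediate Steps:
f(h) = 2*h**2 (f(h) = h*(2*h) = 2*h**2)
g = 64 (g = 8*8 = 64)
N(x) = 2 + x (N(x) = x + 2 = 2 + x)
N(f(-1))*g = (2 + 2*(-1)**2)*64 = (2 + 2*1)*64 = (2 + 2)*64 = 4*64 = 256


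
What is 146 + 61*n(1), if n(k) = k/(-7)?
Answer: 961/7 ≈ 137.29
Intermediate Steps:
n(k) = -k/7 (n(k) = k*(-1/7) = -k/7)
146 + 61*n(1) = 146 + 61*(-1/7*1) = 146 + 61*(-1/7) = 146 - 61/7 = 961/7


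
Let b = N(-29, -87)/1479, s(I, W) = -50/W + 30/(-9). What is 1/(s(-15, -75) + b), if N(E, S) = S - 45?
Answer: -1479/4076 ≈ -0.36286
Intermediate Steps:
s(I, W) = -10/3 - 50/W (s(I, W) = -50/W + 30*(-1/9) = -50/W - 10/3 = -10/3 - 50/W)
N(E, S) = -45 + S
b = -44/493 (b = (-45 - 87)/1479 = -132*1/1479 = -44/493 ≈ -0.089249)
1/(s(-15, -75) + b) = 1/((-10/3 - 50/(-75)) - 44/493) = 1/((-10/3 - 50*(-1/75)) - 44/493) = 1/((-10/3 + 2/3) - 44/493) = 1/(-8/3 - 44/493) = 1/(-4076/1479) = -1479/4076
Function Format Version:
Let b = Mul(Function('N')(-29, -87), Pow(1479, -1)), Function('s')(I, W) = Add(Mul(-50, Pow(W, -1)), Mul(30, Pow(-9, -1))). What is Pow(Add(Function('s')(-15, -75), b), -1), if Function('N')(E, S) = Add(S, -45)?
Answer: Rational(-1479, 4076) ≈ -0.36286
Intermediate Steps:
Function('s')(I, W) = Add(Rational(-10, 3), Mul(-50, Pow(W, -1))) (Function('s')(I, W) = Add(Mul(-50, Pow(W, -1)), Mul(30, Rational(-1, 9))) = Add(Mul(-50, Pow(W, -1)), Rational(-10, 3)) = Add(Rational(-10, 3), Mul(-50, Pow(W, -1))))
Function('N')(E, S) = Add(-45, S)
b = Rational(-44, 493) (b = Mul(Add(-45, -87), Pow(1479, -1)) = Mul(-132, Rational(1, 1479)) = Rational(-44, 493) ≈ -0.089249)
Pow(Add(Function('s')(-15, -75), b), -1) = Pow(Add(Add(Rational(-10, 3), Mul(-50, Pow(-75, -1))), Rational(-44, 493)), -1) = Pow(Add(Add(Rational(-10, 3), Mul(-50, Rational(-1, 75))), Rational(-44, 493)), -1) = Pow(Add(Add(Rational(-10, 3), Rational(2, 3)), Rational(-44, 493)), -1) = Pow(Add(Rational(-8, 3), Rational(-44, 493)), -1) = Pow(Rational(-4076, 1479), -1) = Rational(-1479, 4076)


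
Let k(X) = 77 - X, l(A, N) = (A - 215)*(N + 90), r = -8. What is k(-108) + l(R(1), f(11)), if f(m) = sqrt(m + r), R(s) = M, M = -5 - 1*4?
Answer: -19975 - 224*sqrt(3) ≈ -20363.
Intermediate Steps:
M = -9 (M = -5 - 4 = -9)
R(s) = -9
f(m) = sqrt(-8 + m) (f(m) = sqrt(m - 8) = sqrt(-8 + m))
l(A, N) = (-215 + A)*(90 + N)
k(-108) + l(R(1), f(11)) = (77 - 1*(-108)) + (-19350 - 215*sqrt(-8 + 11) + 90*(-9) - 9*sqrt(-8 + 11)) = (77 + 108) + (-19350 - 215*sqrt(3) - 810 - 9*sqrt(3)) = 185 + (-20160 - 224*sqrt(3)) = -19975 - 224*sqrt(3)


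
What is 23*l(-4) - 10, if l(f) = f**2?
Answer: 358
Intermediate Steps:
23*l(-4) - 10 = 23*(-4)**2 - 10 = 23*16 - 10 = 368 - 10 = 358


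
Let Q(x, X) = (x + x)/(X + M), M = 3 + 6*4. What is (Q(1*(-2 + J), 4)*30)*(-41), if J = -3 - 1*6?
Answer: 27060/31 ≈ 872.90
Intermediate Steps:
J = -9 (J = -3 - 6 = -9)
M = 27 (M = 3 + 24 = 27)
Q(x, X) = 2*x/(27 + X) (Q(x, X) = (x + x)/(X + 27) = (2*x)/(27 + X) = 2*x/(27 + X))
(Q(1*(-2 + J), 4)*30)*(-41) = ((2*(1*(-2 - 9))/(27 + 4))*30)*(-41) = ((2*(1*(-11))/31)*30)*(-41) = ((2*(-11)*(1/31))*30)*(-41) = -22/31*30*(-41) = -660/31*(-41) = 27060/31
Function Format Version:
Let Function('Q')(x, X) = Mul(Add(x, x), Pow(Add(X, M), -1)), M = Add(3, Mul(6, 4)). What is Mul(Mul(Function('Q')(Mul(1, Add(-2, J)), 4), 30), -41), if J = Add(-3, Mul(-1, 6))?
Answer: Rational(27060, 31) ≈ 872.90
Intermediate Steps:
J = -9 (J = Add(-3, -6) = -9)
M = 27 (M = Add(3, 24) = 27)
Function('Q')(x, X) = Mul(2, x, Pow(Add(27, X), -1)) (Function('Q')(x, X) = Mul(Add(x, x), Pow(Add(X, 27), -1)) = Mul(Mul(2, x), Pow(Add(27, X), -1)) = Mul(2, x, Pow(Add(27, X), -1)))
Mul(Mul(Function('Q')(Mul(1, Add(-2, J)), 4), 30), -41) = Mul(Mul(Mul(2, Mul(1, Add(-2, -9)), Pow(Add(27, 4), -1)), 30), -41) = Mul(Mul(Mul(2, Mul(1, -11), Pow(31, -1)), 30), -41) = Mul(Mul(Mul(2, -11, Rational(1, 31)), 30), -41) = Mul(Mul(Rational(-22, 31), 30), -41) = Mul(Rational(-660, 31), -41) = Rational(27060, 31)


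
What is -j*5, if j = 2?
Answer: -10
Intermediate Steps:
-j*5 = -1*2*5 = -2*5 = -10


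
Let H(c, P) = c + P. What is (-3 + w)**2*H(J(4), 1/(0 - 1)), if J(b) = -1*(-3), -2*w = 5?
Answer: 121/2 ≈ 60.500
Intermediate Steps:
w = -5/2 (w = -1/2*5 = -5/2 ≈ -2.5000)
J(b) = 3
H(c, P) = P + c
(-3 + w)**2*H(J(4), 1/(0 - 1)) = (-3 - 5/2)**2*(1/(0 - 1) + 3) = (-11/2)**2*(1/(-1) + 3) = 121*(-1 + 3)/4 = (121/4)*2 = 121/2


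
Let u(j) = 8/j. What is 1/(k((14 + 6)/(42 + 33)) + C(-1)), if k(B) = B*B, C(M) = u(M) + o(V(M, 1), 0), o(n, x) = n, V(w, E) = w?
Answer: -225/2009 ≈ -0.11200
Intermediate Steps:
C(M) = M + 8/M (C(M) = 8/M + M = M + 8/M)
k(B) = B²
1/(k((14 + 6)/(42 + 33)) + C(-1)) = 1/(((14 + 6)/(42 + 33))² + (-1 + 8/(-1))) = 1/((20/75)² + (-1 + 8*(-1))) = 1/((20*(1/75))² + (-1 - 8)) = 1/((4/15)² - 9) = 1/(16/225 - 9) = 1/(-2009/225) = -225/2009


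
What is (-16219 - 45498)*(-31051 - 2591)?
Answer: 2076283314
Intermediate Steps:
(-16219 - 45498)*(-31051 - 2591) = -61717*(-33642) = 2076283314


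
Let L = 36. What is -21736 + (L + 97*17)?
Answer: -20051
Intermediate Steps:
-21736 + (L + 97*17) = -21736 + (36 + 97*17) = -21736 + (36 + 1649) = -21736 + 1685 = -20051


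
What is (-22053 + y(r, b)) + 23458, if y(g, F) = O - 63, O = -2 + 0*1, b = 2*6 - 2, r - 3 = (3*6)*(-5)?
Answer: 1340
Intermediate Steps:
r = -87 (r = 3 + (3*6)*(-5) = 3 + 18*(-5) = 3 - 90 = -87)
b = 10 (b = 12 - 2 = 10)
O = -2 (O = -2 + 0 = -2)
y(g, F) = -65 (y(g, F) = -2 - 63 = -65)
(-22053 + y(r, b)) + 23458 = (-22053 - 65) + 23458 = -22118 + 23458 = 1340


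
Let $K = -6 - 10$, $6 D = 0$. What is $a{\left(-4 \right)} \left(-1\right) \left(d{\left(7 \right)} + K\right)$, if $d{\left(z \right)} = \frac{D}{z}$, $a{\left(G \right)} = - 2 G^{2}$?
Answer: $-512$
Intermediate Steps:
$D = 0$ ($D = \frac{1}{6} \cdot 0 = 0$)
$d{\left(z \right)} = 0$ ($d{\left(z \right)} = \frac{0}{z} = 0$)
$K = -16$
$a{\left(-4 \right)} \left(-1\right) \left(d{\left(7 \right)} + K\right) = - 2 \left(-4\right)^{2} \left(-1\right) \left(0 - 16\right) = \left(-2\right) 16 \left(-1\right) \left(-16\right) = \left(-32\right) \left(-1\right) \left(-16\right) = 32 \left(-16\right) = -512$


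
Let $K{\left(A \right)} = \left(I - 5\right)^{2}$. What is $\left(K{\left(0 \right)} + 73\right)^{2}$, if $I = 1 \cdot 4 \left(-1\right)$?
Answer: $23716$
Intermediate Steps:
$I = -4$ ($I = 4 \left(-1\right) = -4$)
$K{\left(A \right)} = 81$ ($K{\left(A \right)} = \left(-4 - 5\right)^{2} = \left(-9\right)^{2} = 81$)
$\left(K{\left(0 \right)} + 73\right)^{2} = \left(81 + 73\right)^{2} = 154^{2} = 23716$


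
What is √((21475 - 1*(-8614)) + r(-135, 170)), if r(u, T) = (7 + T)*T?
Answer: √60179 ≈ 245.31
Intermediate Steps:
r(u, T) = T*(7 + T)
√((21475 - 1*(-8614)) + r(-135, 170)) = √((21475 - 1*(-8614)) + 170*(7 + 170)) = √((21475 + 8614) + 170*177) = √(30089 + 30090) = √60179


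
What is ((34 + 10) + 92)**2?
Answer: 18496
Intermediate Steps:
((34 + 10) + 92)**2 = (44 + 92)**2 = 136**2 = 18496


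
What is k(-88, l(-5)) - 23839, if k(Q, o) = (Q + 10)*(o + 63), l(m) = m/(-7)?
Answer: -201661/7 ≈ -28809.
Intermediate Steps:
l(m) = -m/7 (l(m) = m*(-⅐) = -m/7)
k(Q, o) = (10 + Q)*(63 + o)
k(-88, l(-5)) - 23839 = (630 + 10*(-⅐*(-5)) + 63*(-88) - (-88)*(-5)/7) - 23839 = (630 + 10*(5/7) - 5544 - 88*5/7) - 23839 = (630 + 50/7 - 5544 - 440/7) - 23839 = -34788/7 - 23839 = -201661/7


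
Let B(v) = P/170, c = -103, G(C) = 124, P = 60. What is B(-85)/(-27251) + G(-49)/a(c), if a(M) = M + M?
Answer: -28723172/47716501 ≈ -0.60195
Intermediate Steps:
B(v) = 6/17 (B(v) = 60/170 = 60*(1/170) = 6/17)
a(M) = 2*M
B(-85)/(-27251) + G(-49)/a(c) = (6/17)/(-27251) + 124/((2*(-103))) = (6/17)*(-1/27251) + 124/(-206) = -6/463267 + 124*(-1/206) = -6/463267 - 62/103 = -28723172/47716501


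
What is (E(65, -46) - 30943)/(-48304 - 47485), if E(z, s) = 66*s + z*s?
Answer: 36969/95789 ≈ 0.38594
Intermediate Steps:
E(z, s) = 66*s + s*z
(E(65, -46) - 30943)/(-48304 - 47485) = (-46*(66 + 65) - 30943)/(-48304 - 47485) = (-46*131 - 30943)/(-95789) = (-6026 - 30943)*(-1/95789) = -36969*(-1/95789) = 36969/95789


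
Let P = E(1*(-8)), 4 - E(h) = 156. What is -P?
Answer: 152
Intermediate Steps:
E(h) = -152 (E(h) = 4 - 1*156 = 4 - 156 = -152)
P = -152
-P = -1*(-152) = 152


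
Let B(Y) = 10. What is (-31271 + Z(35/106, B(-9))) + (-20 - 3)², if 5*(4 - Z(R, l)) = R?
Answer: -3258235/106 ≈ -30738.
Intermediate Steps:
Z(R, l) = 4 - R/5
(-31271 + Z(35/106, B(-9))) + (-20 - 3)² = (-31271 + (4 - 7/106)) + (-20 - 3)² = (-31271 + (4 - 7/106)) + (-23)² = (-31271 + (4 - ⅕*35/106)) + 529 = (-31271 + (4 - 7/106)) + 529 = (-31271 + 417/106) + 529 = -3314309/106 + 529 = -3258235/106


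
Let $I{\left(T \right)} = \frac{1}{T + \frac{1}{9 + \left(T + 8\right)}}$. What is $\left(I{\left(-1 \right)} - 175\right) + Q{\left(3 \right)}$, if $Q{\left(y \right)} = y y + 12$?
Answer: $- \frac{2326}{15} \approx -155.07$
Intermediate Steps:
$Q{\left(y \right)} = 12 + y^{2}$ ($Q{\left(y \right)} = y^{2} + 12 = 12 + y^{2}$)
$I{\left(T \right)} = \frac{1}{T + \frac{1}{17 + T}}$ ($I{\left(T \right)} = \frac{1}{T + \frac{1}{9 + \left(8 + T\right)}} = \frac{1}{T + \frac{1}{17 + T}}$)
$\left(I{\left(-1 \right)} - 175\right) + Q{\left(3 \right)} = \left(\frac{17 - 1}{1 + \left(-1\right)^{2} + 17 \left(-1\right)} - 175\right) + \left(12 + 3^{2}\right) = \left(\frac{1}{1 + 1 - 17} \cdot 16 - 175\right) + \left(12 + 9\right) = \left(\frac{1}{-15} \cdot 16 - 175\right) + 21 = \left(\left(- \frac{1}{15}\right) 16 - 175\right) + 21 = \left(- \frac{16}{15} - 175\right) + 21 = - \frac{2641}{15} + 21 = - \frac{2326}{15}$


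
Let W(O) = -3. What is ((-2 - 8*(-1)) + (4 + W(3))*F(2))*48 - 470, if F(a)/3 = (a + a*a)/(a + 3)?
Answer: -46/5 ≈ -9.2000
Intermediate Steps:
F(a) = 3*(a + a²)/(3 + a) (F(a) = 3*((a + a*a)/(a + 3)) = 3*((a + a²)/(3 + a)) = 3*(a + a²)/(3 + a))
((-2 - 8*(-1)) + (4 + W(3))*F(2))*48 - 470 = ((-2 - 8*(-1)) + (4 - 3)*(3*2*(1 + 2)/(3 + 2)))*48 - 470 = ((-2 - 2*(-4)) + 1*(3*2*3/5))*48 - 470 = ((-2 + 8) + 1*(3*2*(⅕)*3))*48 - 470 = (6 + 1*(18/5))*48 - 470 = (6 + 18/5)*48 - 470 = (48/5)*48 - 470 = 2304/5 - 470 = -46/5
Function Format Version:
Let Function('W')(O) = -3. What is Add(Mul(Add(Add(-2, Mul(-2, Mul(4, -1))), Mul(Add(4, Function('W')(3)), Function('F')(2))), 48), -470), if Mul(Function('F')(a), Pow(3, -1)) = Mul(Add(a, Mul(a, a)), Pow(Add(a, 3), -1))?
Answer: Rational(-46, 5) ≈ -9.2000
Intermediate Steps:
Function('F')(a) = Mul(3, Pow(Add(3, a), -1), Add(a, Pow(a, 2))) (Function('F')(a) = Mul(3, Mul(Add(a, Mul(a, a)), Pow(Add(a, 3), -1))) = Mul(3, Mul(Add(a, Pow(a, 2)), Pow(Add(3, a), -1))) = Mul(3, Mul(Pow(Add(3, a), -1), Add(a, Pow(a, 2)))) = Mul(3, Pow(Add(3, a), -1), Add(a, Pow(a, 2))))
Add(Mul(Add(Add(-2, Mul(-2, Mul(4, -1))), Mul(Add(4, Function('W')(3)), Function('F')(2))), 48), -470) = Add(Mul(Add(Add(-2, Mul(-2, Mul(4, -1))), Mul(Add(4, -3), Mul(3, 2, Pow(Add(3, 2), -1), Add(1, 2)))), 48), -470) = Add(Mul(Add(Add(-2, Mul(-2, -4)), Mul(1, Mul(3, 2, Pow(5, -1), 3))), 48), -470) = Add(Mul(Add(Add(-2, 8), Mul(1, Mul(3, 2, Rational(1, 5), 3))), 48), -470) = Add(Mul(Add(6, Mul(1, Rational(18, 5))), 48), -470) = Add(Mul(Add(6, Rational(18, 5)), 48), -470) = Add(Mul(Rational(48, 5), 48), -470) = Add(Rational(2304, 5), -470) = Rational(-46, 5)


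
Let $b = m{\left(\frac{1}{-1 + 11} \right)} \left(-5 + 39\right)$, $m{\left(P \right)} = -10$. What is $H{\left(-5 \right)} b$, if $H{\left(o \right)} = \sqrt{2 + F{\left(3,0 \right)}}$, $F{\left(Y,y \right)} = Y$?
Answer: $- 340 \sqrt{5} \approx -760.26$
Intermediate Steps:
$H{\left(o \right)} = \sqrt{5}$ ($H{\left(o \right)} = \sqrt{2 + 3} = \sqrt{5}$)
$b = -340$ ($b = - 10 \left(-5 + 39\right) = \left(-10\right) 34 = -340$)
$H{\left(-5 \right)} b = \sqrt{5} \left(-340\right) = - 340 \sqrt{5}$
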